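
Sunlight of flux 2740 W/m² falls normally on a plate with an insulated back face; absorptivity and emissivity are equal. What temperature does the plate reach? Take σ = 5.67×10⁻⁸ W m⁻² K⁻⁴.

T ≈ 469 K

Absorbed flux αS = emitted flux εσT⁴ (one radiating face); with α = ε, T = (S/σ)^(1/4).
T = (2740 / 5.67×10⁻⁸)^(1/4) = (4.83×10^10)^(1/4).
T = 469 K.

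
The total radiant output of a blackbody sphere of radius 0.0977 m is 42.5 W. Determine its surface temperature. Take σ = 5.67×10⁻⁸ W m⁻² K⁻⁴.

T ≈ 281 K

A = 4πr² = 4π × (0.0977)² = 0.120 m².
From P = σAT⁴, T = (P / σA)^(1/4) = (42.5 / (5.67×10⁻⁸ × 0.120))^(1/4).
T = (6.25×10^9)^(1/4) = 281 K.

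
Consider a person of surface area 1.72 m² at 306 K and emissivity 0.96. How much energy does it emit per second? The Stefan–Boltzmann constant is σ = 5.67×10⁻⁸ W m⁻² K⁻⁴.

P ≈ 821 W

Stefan–Boltzmann: P = εσAT⁴ = 0.96 × 5.67×10⁻⁸ × 1.72 × (306)⁴ = 0.96 × 5.67×10⁻⁸ × 1.72 × 8.77×10^9.
P = 821 W.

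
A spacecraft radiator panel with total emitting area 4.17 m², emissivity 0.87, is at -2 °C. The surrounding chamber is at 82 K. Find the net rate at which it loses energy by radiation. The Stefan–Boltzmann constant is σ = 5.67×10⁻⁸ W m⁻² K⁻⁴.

Q ≈ 1100 W

Convert: -2 °C = 271 K.
Q = εσA(T⁴ − T_s⁴). T⁴ − T_s⁴ = (271)⁴ − (82)⁴ = 5.39×10^9 − 4.52×10^7 = 5.35×10^9 K⁴.
Q = 0.87 × 5.67×10⁻⁸ × 4.17 × 5.35×10^9 = 1100 W.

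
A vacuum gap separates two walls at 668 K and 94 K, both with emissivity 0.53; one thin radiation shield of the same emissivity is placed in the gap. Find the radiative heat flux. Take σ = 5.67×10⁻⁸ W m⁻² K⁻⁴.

Each of the 2 gaps contributes resistance (2/ε − 1) = 2/0.53 − 1 = 2.774; total = 5.547.
q = σ(T₁⁴ − T₂⁴) / 5.547 = 5.67×10⁻⁸ × 1.99×10^11 / 5.547 = 2030 W/m².

q ≈ 2030 W/m²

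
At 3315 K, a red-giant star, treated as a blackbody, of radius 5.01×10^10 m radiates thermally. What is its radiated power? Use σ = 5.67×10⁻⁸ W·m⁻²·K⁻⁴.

A = 4πr² = 4π × (5.01×10^10)² = 3.15×10^22 m².
P = σAT⁴ = 5.67×10⁻⁸ × 3.15×10^22 × (3315)⁴ = 5.67×10⁻⁸ × 3.15×10^22 × 1.21×10^14.
P = 2.16×10^29 W.

P ≈ 2.16×10^29 W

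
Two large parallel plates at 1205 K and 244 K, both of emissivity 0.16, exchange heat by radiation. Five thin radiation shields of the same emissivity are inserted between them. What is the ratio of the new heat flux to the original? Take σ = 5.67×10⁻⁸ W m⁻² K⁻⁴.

With N identical shields there are N+1 = 6 gaps in series, each with the same radiative resistance, so the flux falls to 1/(N+1) of its unshielded value.

ratio ≈ 0.167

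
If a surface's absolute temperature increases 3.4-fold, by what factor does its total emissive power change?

factor ≈ 134

P ∝ T⁴, so the power scales as (3.4)⁴ = 134.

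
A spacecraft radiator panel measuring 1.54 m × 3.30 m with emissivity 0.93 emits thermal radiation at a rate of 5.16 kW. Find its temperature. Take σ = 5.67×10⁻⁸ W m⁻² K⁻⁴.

T ≈ 373 K

A = 1.54 × 3.30 = 5.08 m².
From P = εσAT⁴, T = (P / εσA)^(1/4) = (5160 / (0.93 × 5.67×10⁻⁸ × 5.08))^(1/4).
T = (1.93×10^10)^(1/4) = 373 K.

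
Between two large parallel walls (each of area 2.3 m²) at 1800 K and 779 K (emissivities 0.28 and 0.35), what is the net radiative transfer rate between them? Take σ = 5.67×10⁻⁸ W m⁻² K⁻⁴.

Q ≈ 2.43×10^5 W

For two large parallel gray plates, q = σ(T₁⁴ − T₂⁴) / (1/ε₁ + 1/ε₂ − 1).
1/ε₁ + 1/ε₂ − 1 = 1/0.28 + 1/0.35 − 1 = 5.429.
T₁⁴ − T₂⁴ = 1.05×10^13 − 3.68×10^11 = 1.01×10^13 K⁴.
q = 5.67×10⁻⁸ × 1.01×10^13 / 5.429 = 1.06×10^5 W/m².
Q = q·A = 1.06×10^5 × 2.3 = 2.43×10^5 W.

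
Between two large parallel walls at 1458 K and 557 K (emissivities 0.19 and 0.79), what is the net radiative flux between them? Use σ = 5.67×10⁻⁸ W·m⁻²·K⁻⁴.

For two large parallel gray plates, q = σ(T₁⁴ − T₂⁴) / (1/ε₁ + 1/ε₂ − 1).
1/ε₁ + 1/ε₂ − 1 = 1/0.19 + 1/0.79 − 1 = 5.529.
T₁⁴ − T₂⁴ = 4.52×10^12 − 9.63×10^10 = 4.42×10^12 K⁴.
q = 5.67×10⁻⁸ × 4.42×10^12 / 5.529 = 45400 W/m².

q ≈ 45400 W/m²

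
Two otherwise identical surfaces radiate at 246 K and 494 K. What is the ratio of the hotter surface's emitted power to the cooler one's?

P ∝ T⁴, so the ratio is (494/246)⁴ = (2.008)⁴ = 16.3.

ratio ≈ 16.3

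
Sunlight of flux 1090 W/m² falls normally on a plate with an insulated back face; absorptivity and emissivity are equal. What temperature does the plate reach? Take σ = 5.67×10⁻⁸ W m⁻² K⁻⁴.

T ≈ 372 K

Absorbed flux αS = emitted flux εσT⁴ (one radiating face); with α = ε, T = (S/σ)^(1/4).
T = (1090 / 5.67×10⁻⁸)^(1/4) = (1.92×10^10)^(1/4).
T = 372 K.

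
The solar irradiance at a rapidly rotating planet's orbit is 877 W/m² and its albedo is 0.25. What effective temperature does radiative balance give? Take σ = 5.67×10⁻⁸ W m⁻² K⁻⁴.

T ≈ 232 K

Power absorbed = (1−a)S·πR²; power emitted = 4πR²σT⁴. Equating and cancelling πR²:
T = ((1−a)S / 4σ)^(1/4) = (658 / (4 × 5.67×10⁻⁸))^(1/4) = (2.90×10^9)^(1/4).
T = 232 K.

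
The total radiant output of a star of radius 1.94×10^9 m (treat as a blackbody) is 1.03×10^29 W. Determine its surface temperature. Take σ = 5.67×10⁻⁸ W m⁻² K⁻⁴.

T ≈ 14000 K

A = 4πr² = 4π × (1.94×10^9)² = 4.73×10^19 m².
From P = σAT⁴, T = (P / σA)^(1/4) = (1.03×10^29 / (5.67×10⁻⁸ × 4.73×10^19))^(1/4).
T = (3.84×10^16)^(1/4) = 14000 K.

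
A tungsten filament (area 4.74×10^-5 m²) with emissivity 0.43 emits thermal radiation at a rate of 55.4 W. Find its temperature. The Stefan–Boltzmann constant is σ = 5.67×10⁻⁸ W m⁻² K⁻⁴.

From P = εσAT⁴, T = (P / εσA)^(1/4) = (55.4 / (0.43 × 5.67×10⁻⁸ × 4.74×10^-5))^(1/4).
T = (4.79×10^13)^(1/4) = 2630 K.

T ≈ 2630 K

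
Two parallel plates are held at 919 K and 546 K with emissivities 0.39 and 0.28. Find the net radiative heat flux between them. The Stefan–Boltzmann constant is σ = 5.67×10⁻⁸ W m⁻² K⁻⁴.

q ≈ 6890 W/m²

For two large parallel gray plates, q = σ(T₁⁴ − T₂⁴) / (1/ε₁ + 1/ε₂ − 1).
1/ε₁ + 1/ε₂ − 1 = 1/0.39 + 1/0.28 − 1 = 5.136.
T₁⁴ − T₂⁴ = 7.13×10^11 − 8.89×10^10 = 6.24×10^11 K⁴.
q = 5.67×10⁻⁸ × 6.24×10^11 / 5.136 = 6890 W/m².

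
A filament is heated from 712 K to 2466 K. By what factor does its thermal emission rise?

P ∝ T⁴, so the ratio is (2466/712)⁴ = (3.463)⁴ = 144.

ratio ≈ 144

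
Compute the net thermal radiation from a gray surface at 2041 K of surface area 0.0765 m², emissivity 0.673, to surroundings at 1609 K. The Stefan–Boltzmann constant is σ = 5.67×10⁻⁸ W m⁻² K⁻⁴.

Q ≈ 31100 W

Q = εσA(T⁴ − T_s⁴). T⁴ − T_s⁴ = (2041)⁴ − (1609)⁴ = 1.74×10^13 − 6.70×10^12 = 1.07×10^13 K⁴.
Q = 0.673 × 5.67×10⁻⁸ × 0.0765 × 1.07×10^13 = 31100 W.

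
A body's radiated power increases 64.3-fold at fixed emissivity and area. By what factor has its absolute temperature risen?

factor ≈ 2.83

P ∝ T⁴ ⇒ T ∝ P^(1/4), so T scales by (64.3)^(1/4) = 2.83.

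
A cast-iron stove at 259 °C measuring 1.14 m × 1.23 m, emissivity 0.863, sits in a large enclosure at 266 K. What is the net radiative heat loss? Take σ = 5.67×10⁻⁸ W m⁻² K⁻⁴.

A = 1.14 × 1.23 = 1.40 m².
Convert: 259 °C = 532 K.
Q = εσA(T⁴ − T_s⁴). T⁴ − T_s⁴ = (532)⁴ − (266)⁴ = 8.01×10^10 − 5.01×10^9 = 7.51×10^10 K⁴.
Q = 0.863 × 5.67×10⁻⁸ × 1.40 × 7.51×10^10 = 5150 W.

Q ≈ 5150 W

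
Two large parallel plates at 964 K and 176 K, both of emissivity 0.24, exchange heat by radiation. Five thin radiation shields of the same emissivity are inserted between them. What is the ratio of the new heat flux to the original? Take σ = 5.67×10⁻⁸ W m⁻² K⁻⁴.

With N identical shields there are N+1 = 6 gaps in series, each with the same radiative resistance, so the flux falls to 1/(N+1) of its unshielded value.

ratio ≈ 0.167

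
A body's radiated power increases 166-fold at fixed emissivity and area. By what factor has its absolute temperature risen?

P ∝ T⁴ ⇒ T ∝ P^(1/4), so T scales by (166)^(1/4) = 3.59.

factor ≈ 3.59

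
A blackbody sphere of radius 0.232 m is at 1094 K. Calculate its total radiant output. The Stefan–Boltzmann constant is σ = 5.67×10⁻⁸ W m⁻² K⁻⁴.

A = 4πr² = 4π × (0.232)² = 0.676 m².
P = σAT⁴ = 5.67×10⁻⁸ × 0.676 × (1094)⁴ = 5.67×10⁻⁸ × 0.676 × 1.43×10^12.
P = 54900 W.

P ≈ 54900 W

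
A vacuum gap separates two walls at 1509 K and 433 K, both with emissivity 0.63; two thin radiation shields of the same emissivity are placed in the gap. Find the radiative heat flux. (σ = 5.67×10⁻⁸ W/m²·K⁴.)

q ≈ 44800 W/m²

Each of the 3 gaps contributes resistance (2/ε − 1) = 2/0.63 − 1 = 2.175; total = 6.524.
q = σ(T₁⁴ − T₂⁴) / 6.524 = 5.67×10⁻⁸ × 5.15×10^12 / 6.524 = 44800 W/m².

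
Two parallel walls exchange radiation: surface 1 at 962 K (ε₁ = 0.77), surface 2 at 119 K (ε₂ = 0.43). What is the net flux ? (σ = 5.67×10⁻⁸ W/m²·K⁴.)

For two large parallel gray plates, q = σ(T₁⁴ − T₂⁴) / (1/ε₁ + 1/ε₂ − 1).
1/ε₁ + 1/ε₂ − 1 = 1/0.77 + 1/0.43 − 1 = 2.624.
T₁⁴ − T₂⁴ = 8.56×10^11 − 2.01×10^8 = 8.56×10^11 K⁴.
q = 5.67×10⁻⁸ × 8.56×10^11 / 2.624 = 18500 W/m².

q ≈ 18500 W/m²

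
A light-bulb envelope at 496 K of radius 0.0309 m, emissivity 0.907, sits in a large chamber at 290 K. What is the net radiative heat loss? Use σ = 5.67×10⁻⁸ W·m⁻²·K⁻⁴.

A = 4πr² = 4π × (0.0309)² = 0.0120 m².
Q = εσA(T⁴ − T_s⁴). T⁴ − T_s⁴ = (496)⁴ − (290)⁴ = 6.05×10^10 − 7.07×10^9 = 5.35×10^10 K⁴.
Q = 0.907 × 5.67×10⁻⁸ × 0.0120 × 5.35×10^10 = 33.0 W.

Q ≈ 33.0 W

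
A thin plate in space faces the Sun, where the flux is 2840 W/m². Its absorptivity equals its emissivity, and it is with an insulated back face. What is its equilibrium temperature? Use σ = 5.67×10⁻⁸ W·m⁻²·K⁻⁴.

T ≈ 473 K

Absorbed flux αS = emitted flux εσT⁴ (one radiating face); with α = ε, T = (S/σ)^(1/4).
T = (2840 / 5.67×10⁻⁸)^(1/4) = (5.01×10^10)^(1/4).
T = 473 K.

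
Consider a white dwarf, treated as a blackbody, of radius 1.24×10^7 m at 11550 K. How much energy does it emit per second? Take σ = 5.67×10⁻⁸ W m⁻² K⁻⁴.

P ≈ 1.95×10^24 W

A = 4πr² = 4π × (1.24×10^7)² = 1.93×10^15 m².
P = σAT⁴ = 5.67×10⁻⁸ × 1.93×10^15 × (11550)⁴ = 5.67×10⁻⁸ × 1.93×10^15 × 1.78×10^16.
P = 1.95×10^24 W.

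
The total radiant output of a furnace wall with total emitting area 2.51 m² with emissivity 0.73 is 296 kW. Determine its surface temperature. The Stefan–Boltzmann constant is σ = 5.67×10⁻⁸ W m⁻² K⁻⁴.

From P = εσAT⁴, T = (P / εσA)^(1/4) = (2.96×10^5 / (0.73 × 5.67×10⁻⁸ × 2.51))^(1/4).
T = (2.85×10^12)^(1/4) = 1300 K.

T ≈ 1300 K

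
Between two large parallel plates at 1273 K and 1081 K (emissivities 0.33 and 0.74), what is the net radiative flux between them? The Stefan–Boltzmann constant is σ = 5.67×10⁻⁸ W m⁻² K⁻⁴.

q ≈ 21100 W/m²

For two large parallel gray plates, q = σ(T₁⁴ − T₂⁴) / (1/ε₁ + 1/ε₂ − 1).
1/ε₁ + 1/ε₂ − 1 = 1/0.33 + 1/0.74 − 1 = 3.382.
T₁⁴ − T₂⁴ = 2.63×10^12 − 1.37×10^12 = 1.26×10^12 K⁴.
q = 5.67×10⁻⁸ × 1.26×10^12 / 3.382 = 21100 W/m².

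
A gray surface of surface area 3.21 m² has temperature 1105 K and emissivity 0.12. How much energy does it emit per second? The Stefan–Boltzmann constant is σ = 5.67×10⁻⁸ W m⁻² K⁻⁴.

P ≈ 32600 W

Stefan–Boltzmann: P = εσAT⁴ = 0.12 × 5.67×10⁻⁸ × 3.21 × (1105)⁴ = 0.12 × 5.67×10⁻⁸ × 3.21 × 1.49×10^12.
P = 32600 W.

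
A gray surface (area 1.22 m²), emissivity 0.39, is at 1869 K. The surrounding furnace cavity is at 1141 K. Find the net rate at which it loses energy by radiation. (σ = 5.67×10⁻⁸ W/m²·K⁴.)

Q = εσA(T⁴ − T_s⁴). T⁴ − T_s⁴ = (1869)⁴ − (1141)⁴ = 1.22×10^13 − 1.69×10^12 = 1.05×10^13 K⁴.
Q = 0.39 × 5.67×10⁻⁸ × 1.22 × 1.05×10^13 = 2.83×10^5 W.

Q ≈ 2.83×10^5 W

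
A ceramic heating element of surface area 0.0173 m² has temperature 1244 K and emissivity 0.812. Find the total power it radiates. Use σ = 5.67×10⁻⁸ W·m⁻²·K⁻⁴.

P ≈ 1910 W

Stefan–Boltzmann: P = εσAT⁴ = 0.812 × 5.67×10⁻⁸ × 0.0173 × (1244)⁴ = 0.812 × 5.67×10⁻⁸ × 0.0173 × 2.39×10^12.
P = 1910 W.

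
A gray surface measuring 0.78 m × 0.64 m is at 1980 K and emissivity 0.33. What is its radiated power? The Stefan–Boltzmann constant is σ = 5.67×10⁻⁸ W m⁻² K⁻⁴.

P ≈ 1.44×10^5 W

A = 0.78 × 0.64 = 0.499 m².
P = εσAT⁴ = 0.33 × 5.67×10⁻⁸ × 0.499 × (1980)⁴ = 0.33 × 5.67×10⁻⁸ × 0.499 × 1.54×10^13.
P = 1.44×10^5 W.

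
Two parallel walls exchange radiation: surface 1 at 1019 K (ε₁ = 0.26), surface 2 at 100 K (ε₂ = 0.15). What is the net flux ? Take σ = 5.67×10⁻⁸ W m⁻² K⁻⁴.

q ≈ 6430 W/m²

For two large parallel gray plates, q = σ(T₁⁴ − T₂⁴) / (1/ε₁ + 1/ε₂ − 1).
1/ε₁ + 1/ε₂ − 1 = 1/0.26 + 1/0.15 − 1 = 9.513.
T₁⁴ − T₂⁴ = 1.08×10^12 − 1.00×10^8 = 1.08×10^12 K⁴.
q = 5.67×10⁻⁸ × 1.08×10^12 / 9.513 = 6430 W/m².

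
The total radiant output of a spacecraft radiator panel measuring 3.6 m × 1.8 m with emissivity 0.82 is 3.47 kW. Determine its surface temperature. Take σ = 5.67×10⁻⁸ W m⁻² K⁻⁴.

T ≈ 328 K

A = 3.6 × 1.8 = 6.48 m².
From P = εσAT⁴, T = (P / εσA)^(1/4) = (3470 / (0.82 × 5.67×10⁻⁸ × 6.48))^(1/4).
T = (1.15×10^10)^(1/4) = 328 K.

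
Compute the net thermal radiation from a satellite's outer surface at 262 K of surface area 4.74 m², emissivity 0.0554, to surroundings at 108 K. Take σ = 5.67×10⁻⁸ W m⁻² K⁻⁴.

Q = εσA(T⁴ − T_s⁴). T⁴ − T_s⁴ = (262)⁴ − (108)⁴ = 4.71×10^9 − 1.36×10^8 = 4.58×10^9 K⁴.
Q = 0.0554 × 5.67×10⁻⁸ × 4.74 × 4.58×10^9 = 68.1 W.

Q ≈ 68.1 W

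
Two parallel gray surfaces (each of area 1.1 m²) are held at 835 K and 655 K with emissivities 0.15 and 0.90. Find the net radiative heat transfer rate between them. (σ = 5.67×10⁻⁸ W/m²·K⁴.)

Q ≈ 2780 W

For two large parallel gray plates, q = σ(T₁⁴ − T₂⁴) / (1/ε₁ + 1/ε₂ − 1).
1/ε₁ + 1/ε₂ − 1 = 1/0.15 + 1/0.90 − 1 = 6.778.
T₁⁴ − T₂⁴ = 4.86×10^11 − 1.84×10^11 = 3.02×10^11 K⁴.
q = 5.67×10⁻⁸ × 3.02×10^11 / 6.778 = 2530 W/m².
Q = q·A = 2530 × 1.1 = 2780 W.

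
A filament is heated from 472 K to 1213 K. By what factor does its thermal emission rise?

ratio ≈ 43.6

P ∝ T⁴, so the ratio is (1213/472)⁴ = (2.570)⁴ = 43.6.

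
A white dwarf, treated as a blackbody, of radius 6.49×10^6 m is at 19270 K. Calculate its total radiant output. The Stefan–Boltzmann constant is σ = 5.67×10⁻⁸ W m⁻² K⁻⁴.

A = 4πr² = 4π × (6.49×10^6)² = 5.29×10^14 m².
P = σAT⁴ = 5.67×10⁻⁸ × 5.29×10^14 × (19270)⁴ = 5.67×10⁻⁸ × 5.29×10^14 × 1.38×10^17.
P = 4.14×10^24 W.

P ≈ 4.14×10^24 W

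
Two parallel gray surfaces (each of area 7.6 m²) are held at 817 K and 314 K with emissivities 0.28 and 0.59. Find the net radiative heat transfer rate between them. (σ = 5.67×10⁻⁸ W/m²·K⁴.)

For two large parallel gray plates, q = σ(T₁⁴ − T₂⁴) / (1/ε₁ + 1/ε₂ − 1).
1/ε₁ + 1/ε₂ − 1 = 1/0.28 + 1/0.59 − 1 = 4.266.
T₁⁴ − T₂⁴ = 4.46×10^11 − 9.72×10^9 = 4.36×10^11 K⁴.
q = 5.67×10⁻⁸ × 4.36×10^11 / 4.266 = 5790 W/m².
Q = q·A = 5790 × 7.6 = 44000 W.

Q ≈ 44000 W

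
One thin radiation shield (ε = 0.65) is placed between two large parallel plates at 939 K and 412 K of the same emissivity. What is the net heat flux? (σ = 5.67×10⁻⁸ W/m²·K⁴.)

q ≈ 10200 W/m²

Each of the 2 gaps contributes resistance (2/ε − 1) = 2/0.65 − 1 = 2.077; total = 4.154.
q = σ(T₁⁴ − T₂⁴) / 4.154 = 5.67×10⁻⁸ × 7.49×10^11 / 4.154 = 10200 W/m².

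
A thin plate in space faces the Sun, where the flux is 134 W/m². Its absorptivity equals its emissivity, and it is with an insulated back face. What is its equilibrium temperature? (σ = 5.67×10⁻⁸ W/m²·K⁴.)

T ≈ 220 K

Absorbed flux αS = emitted flux εσT⁴ (one radiating face); with α = ε, T = (S/σ)^(1/4).
T = (134 / 5.67×10⁻⁸)^(1/4) = (2.36×10^9)^(1/4).
T = 220 K.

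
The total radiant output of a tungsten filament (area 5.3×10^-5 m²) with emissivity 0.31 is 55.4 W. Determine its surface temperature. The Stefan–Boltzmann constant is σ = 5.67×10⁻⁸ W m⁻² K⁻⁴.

T ≈ 2780 K

From P = εσAT⁴, T = (P / εσA)^(1/4) = (55.4 / (0.31 × 5.67×10⁻⁸ × 5.30×10^-5))^(1/4).
T = (5.95×10^13)^(1/4) = 2780 K.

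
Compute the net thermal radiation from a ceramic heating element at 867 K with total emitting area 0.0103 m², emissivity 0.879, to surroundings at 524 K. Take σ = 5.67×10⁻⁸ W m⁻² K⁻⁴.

Q ≈ 251 W

Q = εσA(T⁴ − T_s⁴). T⁴ − T_s⁴ = (867)⁴ − (524)⁴ = 5.65×10^11 − 7.54×10^10 = 4.90×10^11 K⁴.
Q = 0.879 × 5.67×10⁻⁸ × 0.0103 × 4.90×10^11 = 251 W.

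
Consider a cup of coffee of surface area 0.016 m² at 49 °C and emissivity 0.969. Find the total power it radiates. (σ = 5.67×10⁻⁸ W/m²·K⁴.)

P ≈ 9.45 W

49 °C = 322 K.
Stefan–Boltzmann: P = εσAT⁴ = 0.969 × 5.67×10⁻⁸ × 0.0160 × (322)⁴ = 0.969 × 5.67×10⁻⁸ × 0.0160 × 1.08×10^10.
P = 9.45 W.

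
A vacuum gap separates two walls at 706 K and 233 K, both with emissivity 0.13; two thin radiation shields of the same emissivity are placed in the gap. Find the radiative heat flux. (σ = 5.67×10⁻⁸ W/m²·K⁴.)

Each of the 3 gaps contributes resistance (2/ε − 1) = 2/0.13 − 1 = 14.38; total = 43.15.
q = σ(T₁⁴ − T₂⁴) / 43.15 = 5.67×10⁻⁸ × 2.45×10^11 / 43.15 = 323 W/m².

q ≈ 323 W/m²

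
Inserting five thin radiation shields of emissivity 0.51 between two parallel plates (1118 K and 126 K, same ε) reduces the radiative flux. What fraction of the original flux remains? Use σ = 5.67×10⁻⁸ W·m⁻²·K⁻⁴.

With N identical shields there are N+1 = 6 gaps in series, each with the same radiative resistance, so the flux falls to 1/(N+1) of its unshielded value.

ratio ≈ 0.167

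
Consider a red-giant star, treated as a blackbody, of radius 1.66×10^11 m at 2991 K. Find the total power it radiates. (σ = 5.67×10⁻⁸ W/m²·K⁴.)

P ≈ 1.57×10^30 W

A = 4πr² = 4π × (1.66×10^11)² = 3.46×10^23 m².
P = σAT⁴ = 5.67×10⁻⁸ × 3.46×10^23 × (2991)⁴ = 5.67×10⁻⁸ × 3.46×10^23 × 8.00×10^13.
P = 1.57×10^30 W.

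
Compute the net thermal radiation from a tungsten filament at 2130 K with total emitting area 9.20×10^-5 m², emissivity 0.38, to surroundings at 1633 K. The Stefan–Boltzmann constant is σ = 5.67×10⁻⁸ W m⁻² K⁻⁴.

Q = εσA(T⁴ − T_s⁴). T⁴ − T_s⁴ = (2130)⁴ − (1633)⁴ = 2.06×10^13 − 7.11×10^12 = 1.35×10^13 K⁴.
Q = 0.38 × 5.67×10⁻⁸ × 9.20×10^-5 × 1.35×10^13 = 26.7 W.

Q ≈ 26.7 W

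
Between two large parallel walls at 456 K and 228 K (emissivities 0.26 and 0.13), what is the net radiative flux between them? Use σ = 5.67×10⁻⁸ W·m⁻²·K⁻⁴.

For two large parallel gray plates, q = σ(T₁⁴ − T₂⁴) / (1/ε₁ + 1/ε₂ − 1).
1/ε₁ + 1/ε₂ − 1 = 1/0.26 + 1/0.13 − 1 = 10.54.
T₁⁴ − T₂⁴ = 4.32×10^10 − 2.70×10^9 = 4.05×10^10 K⁴.
q = 5.67×10⁻⁸ × 4.05×10^10 / 10.54 = 218 W/m².

q ≈ 218 W/m²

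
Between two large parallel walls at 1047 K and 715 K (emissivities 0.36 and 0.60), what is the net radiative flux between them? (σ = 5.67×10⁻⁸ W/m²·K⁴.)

For two large parallel gray plates, q = σ(T₁⁴ − T₂⁴) / (1/ε₁ + 1/ε₂ − 1).
1/ε₁ + 1/ε₂ − 1 = 1/0.36 + 1/0.60 − 1 = 3.444.
T₁⁴ − T₂⁴ = 1.20×10^12 − 2.61×10^11 = 9.40×10^11 K⁴.
q = 5.67×10⁻⁸ × 9.40×10^11 / 3.444 = 15500 W/m².

q ≈ 15500 W/m²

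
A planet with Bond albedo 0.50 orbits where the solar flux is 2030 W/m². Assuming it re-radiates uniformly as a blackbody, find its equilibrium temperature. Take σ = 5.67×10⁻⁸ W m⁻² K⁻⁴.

Power absorbed = (1−a)S·πR²; power emitted = 4πR²σT⁴. Equating and cancelling πR²:
T = ((1−a)S / 4σ)^(1/4) = (1020 / (4 × 5.67×10⁻⁸))^(1/4) = (4.48×10^9)^(1/4).
T = 259 K.

T ≈ 259 K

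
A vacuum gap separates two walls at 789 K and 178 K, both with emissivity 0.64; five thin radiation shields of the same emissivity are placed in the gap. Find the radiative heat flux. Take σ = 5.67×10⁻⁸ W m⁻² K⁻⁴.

Each of the 6 gaps contributes resistance (2/ε − 1) = 2/0.64 − 1 = 2.125; total = 12.75.
q = σ(T₁⁴ − T₂⁴) / 12.75 = 5.67×10⁻⁸ × 3.87×10^11 / 12.75 = 1720 W/m².

q ≈ 1720 W/m²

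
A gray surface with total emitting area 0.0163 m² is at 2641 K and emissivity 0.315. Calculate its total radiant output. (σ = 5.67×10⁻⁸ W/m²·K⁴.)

P ≈ 14200 W

Stefan–Boltzmann: P = εσAT⁴ = 0.315 × 5.67×10⁻⁸ × 0.0163 × (2641)⁴ = 0.315 × 5.67×10⁻⁸ × 0.0163 × 4.86×10^13.
P = 14200 W.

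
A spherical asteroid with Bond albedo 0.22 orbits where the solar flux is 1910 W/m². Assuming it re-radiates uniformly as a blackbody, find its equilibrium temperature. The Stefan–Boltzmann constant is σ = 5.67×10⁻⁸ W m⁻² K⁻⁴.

Power absorbed = (1−a)S·πR²; power emitted = 4πR²σT⁴. Equating and cancelling πR²:
T = ((1−a)S / 4σ)^(1/4) = (1490 / (4 × 5.67×10⁻⁸))^(1/4) = (6.57×10^9)^(1/4).
T = 285 K.

T ≈ 285 K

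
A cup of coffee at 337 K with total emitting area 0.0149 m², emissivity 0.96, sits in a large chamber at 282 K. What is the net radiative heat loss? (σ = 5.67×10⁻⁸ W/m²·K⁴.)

Q = εσA(T⁴ − T_s⁴). T⁴ − T_s⁴ = (337)⁴ − (282)⁴ = 1.29×10^10 − 6.32×10^9 = 6.57×10^9 K⁴.
Q = 0.96 × 5.67×10⁻⁸ × 0.0149 × 6.57×10^9 = 5.33 W.

Q ≈ 5.33 W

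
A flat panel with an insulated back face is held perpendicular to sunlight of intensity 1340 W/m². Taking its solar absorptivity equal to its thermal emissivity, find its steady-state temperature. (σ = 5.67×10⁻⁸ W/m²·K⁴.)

T ≈ 392 K

Absorbed flux αS = emitted flux εσT⁴ (one radiating face); with α = ε, T = (S/σ)^(1/4).
T = (1340 / 5.67×10⁻⁸)^(1/4) = (2.36×10^10)^(1/4).
T = 392 K.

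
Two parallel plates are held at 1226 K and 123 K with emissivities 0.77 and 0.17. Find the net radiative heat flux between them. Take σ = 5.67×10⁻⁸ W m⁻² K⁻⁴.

q ≈ 20700 W/m²

For two large parallel gray plates, q = σ(T₁⁴ − T₂⁴) / (1/ε₁ + 1/ε₂ − 1).
1/ε₁ + 1/ε₂ − 1 = 1/0.77 + 1/0.17 − 1 = 6.181.
T₁⁴ − T₂⁴ = 2.26×10^12 − 2.29×10^8 = 2.26×10^12 K⁴.
q = 5.67×10⁻⁸ × 2.26×10^12 / 6.181 = 20700 W/m².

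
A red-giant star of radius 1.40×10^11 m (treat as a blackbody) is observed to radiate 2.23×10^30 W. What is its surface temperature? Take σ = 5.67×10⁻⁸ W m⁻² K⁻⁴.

A = 4πr² = 4π × (1.40×10^11)² = 2.46×10^23 m².
From P = σAT⁴, T = (P / σA)^(1/4) = (2.23×10^30 / (5.67×10⁻⁸ × 2.46×10^23))^(1/4).
T = (1.60×10^14)^(1/4) = 3550 K.

T ≈ 3550 K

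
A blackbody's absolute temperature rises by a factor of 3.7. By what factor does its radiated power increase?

P ∝ T⁴, so the power scales as (3.7)⁴ = 187.

factor ≈ 187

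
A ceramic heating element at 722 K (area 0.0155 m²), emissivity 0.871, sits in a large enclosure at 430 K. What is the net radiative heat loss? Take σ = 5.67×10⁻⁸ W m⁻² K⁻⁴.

Q ≈ 182 W

Q = εσA(T⁴ − T_s⁴). T⁴ − T_s⁴ = (722)⁴ − (430)⁴ = 2.72×10^11 − 3.42×10^10 = 2.38×10^11 K⁴.
Q = 0.871 × 5.67×10⁻⁸ × 0.0155 × 2.38×10^11 = 182 W.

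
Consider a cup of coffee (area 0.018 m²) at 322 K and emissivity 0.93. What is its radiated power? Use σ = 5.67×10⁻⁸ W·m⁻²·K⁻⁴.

P ≈ 10.2 W

Stefan–Boltzmann: P = εσAT⁴ = 0.93 × 5.67×10⁻⁸ × 0.0180 × (322)⁴ = 0.93 × 5.67×10⁻⁸ × 0.0180 × 1.08×10^10.
P = 10.2 W.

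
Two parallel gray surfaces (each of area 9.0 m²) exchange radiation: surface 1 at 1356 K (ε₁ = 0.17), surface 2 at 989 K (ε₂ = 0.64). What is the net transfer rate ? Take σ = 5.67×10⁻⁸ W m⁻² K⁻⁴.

Q ≈ 1.92×10^5 W

For two large parallel gray plates, q = σ(T₁⁴ − T₂⁴) / (1/ε₁ + 1/ε₂ − 1).
1/ε₁ + 1/ε₂ − 1 = 1/0.17 + 1/0.64 − 1 = 6.445.
T₁⁴ − T₂⁴ = 3.38×10^12 − 9.57×10^11 = 2.42×10^12 K⁴.
q = 5.67×10⁻⁸ × 2.42×10^12 / 6.445 = 21300 W/m².
Q = q·A = 21300 × 9.0 = 1.92×10^5 W.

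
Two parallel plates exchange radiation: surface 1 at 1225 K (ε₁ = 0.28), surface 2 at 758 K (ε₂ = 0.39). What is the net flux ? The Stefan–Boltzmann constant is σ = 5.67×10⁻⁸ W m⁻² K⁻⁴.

q ≈ 21200 W/m²

For two large parallel gray plates, q = σ(T₁⁴ − T₂⁴) / (1/ε₁ + 1/ε₂ − 1).
1/ε₁ + 1/ε₂ − 1 = 1/0.28 + 1/0.39 − 1 = 5.136.
T₁⁴ − T₂⁴ = 2.25×10^12 − 3.30×10^11 = 1.92×10^12 K⁴.
q = 5.67×10⁻⁸ × 1.92×10^12 / 5.136 = 21200 W/m².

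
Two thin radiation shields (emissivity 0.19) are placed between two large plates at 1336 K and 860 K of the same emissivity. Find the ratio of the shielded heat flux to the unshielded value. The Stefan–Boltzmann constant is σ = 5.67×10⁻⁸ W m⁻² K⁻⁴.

ratio ≈ 0.333

With N identical shields there are N+1 = 3 gaps in series, each with the same radiative resistance, so the flux falls to 1/(N+1) of its unshielded value.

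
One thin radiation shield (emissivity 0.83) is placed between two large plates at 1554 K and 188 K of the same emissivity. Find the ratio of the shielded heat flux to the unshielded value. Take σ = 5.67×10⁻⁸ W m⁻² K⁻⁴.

With N identical shields there are N+1 = 2 gaps in series, each with the same radiative resistance, so the flux falls to 1/(N+1) of its unshielded value.

ratio ≈ 0.500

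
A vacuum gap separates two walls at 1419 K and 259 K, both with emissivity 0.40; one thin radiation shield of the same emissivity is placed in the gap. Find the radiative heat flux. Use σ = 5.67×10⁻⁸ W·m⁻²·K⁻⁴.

Each of the 2 gaps contributes resistance (2/ε − 1) = 2/0.40 − 1 = 4.000; total = 8.000.
q = σ(T₁⁴ − T₂⁴) / 8.000 = 5.67×10⁻⁸ × 4.05×10^12 / 8.000 = 28700 W/m².

q ≈ 28700 W/m²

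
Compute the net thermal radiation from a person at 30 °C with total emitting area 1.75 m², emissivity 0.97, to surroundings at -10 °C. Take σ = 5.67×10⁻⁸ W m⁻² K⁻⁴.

Q ≈ 351 W

Convert: 30 °C = 303 K; -10 °C = 263 K.
Q = εσA(T⁴ − T_s⁴). T⁴ − T_s⁴ = (303)⁴ − (263)⁴ = 8.43×10^9 − 4.78×10^9 = 3.64×10^9 K⁴.
Q = 0.97 × 5.67×10⁻⁸ × 1.75 × 3.64×10^9 = 351 W.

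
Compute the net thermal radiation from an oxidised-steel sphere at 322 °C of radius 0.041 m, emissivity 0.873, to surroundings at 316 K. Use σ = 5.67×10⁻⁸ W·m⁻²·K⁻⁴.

Q ≈ 121 W

A = 4πr² = 4π × (0.041)² = 0.0211 m².
Convert: 322 °C = 595 K.
Q = εσA(T⁴ − T_s⁴). T⁴ − T_s⁴ = (595)⁴ − (316)⁴ = 1.25×10^11 − 9.97×10^9 = 1.15×10^11 K⁴.
Q = 0.873 × 5.67×10⁻⁸ × 0.0211 × 1.15×10^11 = 121 W.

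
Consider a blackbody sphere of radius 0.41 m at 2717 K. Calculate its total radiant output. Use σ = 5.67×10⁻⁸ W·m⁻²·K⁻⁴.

P ≈ 6.53×10^6 W

A = 4πr² = 4π × (0.41)² = 2.11 m².
P = σAT⁴ = 5.67×10⁻⁸ × 2.11 × (2717)⁴ = 5.67×10⁻⁸ × 2.11 × 5.45×10^13.
P = 6.53×10^6 W.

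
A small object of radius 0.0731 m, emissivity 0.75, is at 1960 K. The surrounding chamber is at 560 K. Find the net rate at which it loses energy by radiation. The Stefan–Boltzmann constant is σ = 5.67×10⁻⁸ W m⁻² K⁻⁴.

Q ≈ 41900 W

A = 4πr² = 4π × (0.0731)² = 0.0671 m².
Q = εσA(T⁴ − T_s⁴). T⁴ − T_s⁴ = (1960)⁴ − (560)⁴ = 1.48×10^13 − 9.83×10^10 = 1.47×10^13 K⁴.
Q = 0.75 × 5.67×10⁻⁸ × 0.0671 × 1.47×10^13 = 41900 W.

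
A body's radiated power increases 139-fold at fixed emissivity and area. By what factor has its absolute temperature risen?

P ∝ T⁴ ⇒ T ∝ P^(1/4), so T scales by (139)^(1/4) = 3.43.

factor ≈ 3.43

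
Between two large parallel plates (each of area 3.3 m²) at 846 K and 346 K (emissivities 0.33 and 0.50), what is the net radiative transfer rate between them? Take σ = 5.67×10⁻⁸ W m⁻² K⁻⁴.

Q ≈ 23100 W

For two large parallel gray plates, q = σ(T₁⁴ − T₂⁴) / (1/ε₁ + 1/ε₂ − 1).
1/ε₁ + 1/ε₂ − 1 = 1/0.33 + 1/0.50 − 1 = 4.030.
T₁⁴ − T₂⁴ = 5.12×10^11 − 1.43×10^10 = 4.98×10^11 K⁴.
q = 5.67×10⁻⁸ × 4.98×10^11 / 4.030 = 7000 W/m².
Q = q·A = 7000 × 3.3 = 23100 W.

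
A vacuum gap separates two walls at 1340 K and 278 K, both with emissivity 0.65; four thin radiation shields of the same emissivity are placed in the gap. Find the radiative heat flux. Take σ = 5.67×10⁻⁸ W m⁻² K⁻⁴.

q ≈ 17600 W/m²

Each of the 5 gaps contributes resistance (2/ε − 1) = 2/0.65 − 1 = 2.077; total = 10.38.
q = σ(T₁⁴ − T₂⁴) / 10.38 = 5.67×10⁻⁸ × 3.22×10^12 / 10.38 = 17600 W/m².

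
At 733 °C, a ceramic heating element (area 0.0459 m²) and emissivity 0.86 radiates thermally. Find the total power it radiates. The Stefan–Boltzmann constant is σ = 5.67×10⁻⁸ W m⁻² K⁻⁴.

P ≈ 2290 W

733 °C = 1006 K.
Stefan–Boltzmann: P = εσAT⁴ = 0.86 × 5.67×10⁻⁸ × 0.0459 × (1006)⁴ = 0.86 × 5.67×10⁻⁸ × 0.0459 × 1.02×10^12.
P = 2290 W.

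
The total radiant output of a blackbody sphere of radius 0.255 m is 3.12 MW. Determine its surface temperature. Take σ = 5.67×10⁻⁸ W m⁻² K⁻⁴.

A = 4πr² = 4π × (0.255)² = 0.817 m².
From P = σAT⁴, T = (P / σA)^(1/4) = (3.12×10^6 / (5.67×10⁻⁸ × 0.817))^(1/4).
T = (6.73×10^13)^(1/4) = 2860 K.

T ≈ 2860 K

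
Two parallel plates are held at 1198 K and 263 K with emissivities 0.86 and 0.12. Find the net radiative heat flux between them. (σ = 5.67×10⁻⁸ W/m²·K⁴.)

q ≈ 13700 W/m²

For two large parallel gray plates, q = σ(T₁⁴ − T₂⁴) / (1/ε₁ + 1/ε₂ − 1).
1/ε₁ + 1/ε₂ − 1 = 1/0.86 + 1/0.12 − 1 = 8.496.
T₁⁴ − T₂⁴ = 2.06×10^12 − 4.78×10^9 = 2.06×10^12 K⁴.
q = 5.67×10⁻⁸ × 2.06×10^12 / 8.496 = 13700 W/m².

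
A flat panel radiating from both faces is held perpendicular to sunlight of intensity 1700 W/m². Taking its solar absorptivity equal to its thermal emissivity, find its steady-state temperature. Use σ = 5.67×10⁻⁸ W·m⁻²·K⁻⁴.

Absorbed flux αS = emitted flux 2εσT⁴ per unit area; with α = ε this gives T = (S/2σ)^(1/4).
T = (1700 / (2 × 5.67×10⁻⁸))^(1/4) = (1.50×10^10)^(1/4).
T = 350 K.

T ≈ 350 K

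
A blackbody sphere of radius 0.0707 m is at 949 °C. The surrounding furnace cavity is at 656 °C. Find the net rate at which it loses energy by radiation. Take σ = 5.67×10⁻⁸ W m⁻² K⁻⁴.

A = 4πr² = 4π × (0.0707)² = 0.0628 m².
Convert: 949 °C = 1222 K; 656 °C = 929 K.
Q = σA(T⁴ − T_s⁴). T⁴ − T_s⁴ = (1222)⁴ − (929)⁴ = 2.23×10^12 − 7.45×10^11 = 1.49×10^12 K⁴.
Q = 5.67×10⁻⁸ × 0.0628 × 1.49×10^12 = 5290 W.

Q ≈ 5290 W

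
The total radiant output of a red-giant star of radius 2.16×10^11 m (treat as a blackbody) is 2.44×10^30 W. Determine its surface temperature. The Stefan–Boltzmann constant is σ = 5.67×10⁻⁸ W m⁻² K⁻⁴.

A = 4πr² = 4π × (2.16×10^11)² = 5.86×10^23 m².
From P = σAT⁴, T = (P / σA)^(1/4) = (2.44×10^30 / (5.67×10⁻⁸ × 5.86×10^23))^(1/4).
T = (7.34×10^13)^(1/4) = 2930 K.

T ≈ 2930 K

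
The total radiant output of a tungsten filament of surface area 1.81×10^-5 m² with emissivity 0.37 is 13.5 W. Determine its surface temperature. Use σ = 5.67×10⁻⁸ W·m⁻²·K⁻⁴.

T ≈ 2440 K

From P = εσAT⁴, T = (P / εσA)^(1/4) = (13.5 / (0.37 × 5.67×10⁻⁸ × 1.81×10^-5))^(1/4).
T = (3.56×10^13)^(1/4) = 2440 K.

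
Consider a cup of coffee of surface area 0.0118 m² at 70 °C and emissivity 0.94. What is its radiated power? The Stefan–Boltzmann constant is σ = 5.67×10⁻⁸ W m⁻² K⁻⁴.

70 °C = 343 K.
P = εσAT⁴ = 0.94 × 5.67×10⁻⁸ × 0.0118 × (343)⁴ = 0.94 × 5.67×10⁻⁸ × 0.0118 × 1.38×10^10.
P = 8.71 W.

P ≈ 8.71 W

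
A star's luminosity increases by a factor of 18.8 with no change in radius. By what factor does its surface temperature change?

factor ≈ 2.08

P ∝ T⁴ ⇒ T ∝ P^(1/4), so T scales by (18.8)^(1/4) = 2.08.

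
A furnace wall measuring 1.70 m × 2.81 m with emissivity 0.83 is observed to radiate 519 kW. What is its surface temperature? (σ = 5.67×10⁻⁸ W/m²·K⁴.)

T ≈ 1230 K

A = 1.70 × 2.81 = 4.78 m².
From P = εσAT⁴, T = (P / εσA)^(1/4) = (5.19×10^5 / (0.83 × 5.67×10⁻⁸ × 4.78))^(1/4).
T = (2.31×10^12)^(1/4) = 1230 K.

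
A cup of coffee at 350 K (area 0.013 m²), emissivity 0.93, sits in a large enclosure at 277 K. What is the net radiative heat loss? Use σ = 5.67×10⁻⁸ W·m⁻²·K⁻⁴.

Q = εσA(T⁴ − T_s⁴). T⁴ − T_s⁴ = (350)⁴ − (277)⁴ = 1.50×10^10 − 5.89×10^9 = 9.12×10^9 K⁴.
Q = 0.93 × 5.67×10⁻⁸ × 0.0130 × 9.12×10^9 = 6.25 W.

Q ≈ 6.25 W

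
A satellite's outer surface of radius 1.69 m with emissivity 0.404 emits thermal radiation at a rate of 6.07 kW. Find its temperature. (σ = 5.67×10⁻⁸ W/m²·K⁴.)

T ≈ 293 K

A = 4πr² = 4π × (1.69)² = 35.9 m².
From P = εσAT⁴, T = (P / εσA)^(1/4) = (6070 / (0.404 × 5.67×10⁻⁸ × 35.9))^(1/4).
T = (7.38×10^9)^(1/4) = 293 K.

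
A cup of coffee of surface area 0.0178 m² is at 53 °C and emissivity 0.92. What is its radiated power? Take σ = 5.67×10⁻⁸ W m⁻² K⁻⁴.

53 °C = 326 K.
P = εσAT⁴ = 0.92 × 5.67×10⁻⁸ × 0.0178 × (326)⁴ = 0.92 × 5.67×10⁻⁸ × 0.0178 × 1.13×10^10.
P = 10.5 W.

P ≈ 10.5 W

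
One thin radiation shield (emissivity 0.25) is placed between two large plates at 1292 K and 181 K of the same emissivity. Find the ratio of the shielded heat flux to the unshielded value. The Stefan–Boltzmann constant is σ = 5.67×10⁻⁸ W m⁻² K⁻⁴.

With N identical shields there are N+1 = 2 gaps in series, each with the same radiative resistance, so the flux falls to 1/(N+1) of its unshielded value.

ratio ≈ 0.500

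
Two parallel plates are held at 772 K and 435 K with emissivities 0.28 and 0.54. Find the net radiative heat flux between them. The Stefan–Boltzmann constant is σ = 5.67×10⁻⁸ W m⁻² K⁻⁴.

q ≈ 4090 W/m²

For two large parallel gray plates, q = σ(T₁⁴ − T₂⁴) / (1/ε₁ + 1/ε₂ − 1).
1/ε₁ + 1/ε₂ − 1 = 1/0.28 + 1/0.54 − 1 = 4.423.
T₁⁴ − T₂⁴ = 3.55×10^11 − 3.58×10^10 = 3.19×10^11 K⁴.
q = 5.67×10⁻⁸ × 3.19×10^11 / 4.423 = 4090 W/m².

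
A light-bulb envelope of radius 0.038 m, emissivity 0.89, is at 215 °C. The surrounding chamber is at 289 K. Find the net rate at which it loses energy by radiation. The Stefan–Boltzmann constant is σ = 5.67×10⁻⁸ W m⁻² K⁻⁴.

A = 4πr² = 4π × (0.038)² = 0.0181 m².
Convert: 215 °C = 488 K.
Q = εσA(T⁴ − T_s⁴). T⁴ − T_s⁴ = (488)⁴ − (289)⁴ = 5.67×10^10 − 6.98×10^9 = 4.97×10^10 K⁴.
Q = 0.89 × 5.67×10⁻⁸ × 0.0181 × 4.97×10^10 = 45.5 W.

Q ≈ 45.5 W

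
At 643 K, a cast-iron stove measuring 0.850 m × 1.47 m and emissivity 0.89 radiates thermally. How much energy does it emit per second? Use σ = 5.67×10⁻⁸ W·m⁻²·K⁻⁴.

A = 0.850 × 1.47 = 1.25 m².
P = εσAT⁴ = 0.89 × 5.67×10⁻⁸ × 1.25 × (643)⁴ = 0.89 × 5.67×10⁻⁸ × 1.25 × 1.71×10^11.
P = 10800 W.

P ≈ 10800 W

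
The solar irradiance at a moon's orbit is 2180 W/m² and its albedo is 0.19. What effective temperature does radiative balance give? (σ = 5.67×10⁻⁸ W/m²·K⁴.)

T ≈ 297 K

Power absorbed = (1−a)S·πR²; power emitted = 4πR²σT⁴. Equating and cancelling πR²:
T = ((1−a)S / 4σ)^(1/4) = (1770 / (4 × 5.67×10⁻⁸))^(1/4) = (7.79×10^9)^(1/4).
T = 297 K.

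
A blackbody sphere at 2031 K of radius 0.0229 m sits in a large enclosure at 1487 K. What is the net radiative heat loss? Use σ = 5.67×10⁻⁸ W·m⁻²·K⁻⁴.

Q ≈ 4530 W

A = 4πr² = 4π × (0.0229)² = 6.59×10^-3 m².
Q = σA(T⁴ − T_s⁴). T⁴ − T_s⁴ = (2031)⁴ − (1487)⁴ = 1.70×10^13 − 4.89×10^12 = 1.21×10^13 K⁴.
Q = 5.67×10⁻⁸ × 6.59×10^-3 × 1.21×10^13 = 4530 W.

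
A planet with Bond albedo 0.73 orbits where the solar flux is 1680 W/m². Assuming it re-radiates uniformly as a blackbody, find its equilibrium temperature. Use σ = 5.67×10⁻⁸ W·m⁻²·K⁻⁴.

T ≈ 211 K

Power absorbed = (1−a)S·πR²; power emitted = 4πR²σT⁴. Equating and cancelling πR²:
T = ((1−a)S / 4σ)^(1/4) = (454 / (4 × 5.67×10⁻⁸))^(1/4) = (2.00×10^9)^(1/4).
T = 211 K.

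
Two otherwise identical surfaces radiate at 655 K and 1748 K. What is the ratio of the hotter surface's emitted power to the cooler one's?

P ∝ T⁴, so the ratio is (1748/655)⁴ = (2.669)⁴ = 50.7.

ratio ≈ 50.7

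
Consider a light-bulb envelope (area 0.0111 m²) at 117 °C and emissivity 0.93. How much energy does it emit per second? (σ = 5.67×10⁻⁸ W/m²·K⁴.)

117 °C = 390 K.
P = εσAT⁴ = 0.93 × 5.67×10⁻⁸ × 0.0111 × (390)⁴ = 0.93 × 5.67×10⁻⁸ × 0.0111 × 2.31×10^10.
P = 13.5 W.

P ≈ 13.5 W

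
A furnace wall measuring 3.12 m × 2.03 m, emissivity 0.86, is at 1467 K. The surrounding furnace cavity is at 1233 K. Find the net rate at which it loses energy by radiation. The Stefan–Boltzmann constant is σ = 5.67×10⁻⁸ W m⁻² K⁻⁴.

A = 3.12 × 2.03 = 6.33 m².
Q = εσA(T⁴ − T_s⁴). T⁴ − T_s⁴ = (1467)⁴ − (1233)⁴ = 4.63×10^12 − 2.31×10^12 = 2.32×10^12 K⁴.
Q = 0.86 × 5.67×10⁻⁸ × 6.33 × 2.32×10^12 = 7.17×10^5 W.

Q ≈ 7.17×10^5 W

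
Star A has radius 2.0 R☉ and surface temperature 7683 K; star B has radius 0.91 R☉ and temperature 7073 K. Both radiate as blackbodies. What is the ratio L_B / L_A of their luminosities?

L = 4πR²σT⁴ ∝ R²T⁴, so L_B/L_A = (0.91/2.0)² × (7073/7683)⁴ = 0.207 × 0.718 = 0.149.

L_B/L_A ≈ 0.149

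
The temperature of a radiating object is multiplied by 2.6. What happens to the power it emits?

P ∝ T⁴, so the power scales as (2.6)⁴ = 45.7.

factor ≈ 45.7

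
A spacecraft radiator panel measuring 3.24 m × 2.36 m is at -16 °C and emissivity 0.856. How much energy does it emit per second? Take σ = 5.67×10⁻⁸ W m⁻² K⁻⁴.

P ≈ 1620 W

A = 3.24 × 2.36 = 7.65 m².
-16 °C = 257 K.
P = εσAT⁴ = 0.856 × 5.67×10⁻⁸ × 7.65 × (257)⁴ = 0.856 × 5.67×10⁻⁸ × 7.65 × 4.36×10^9.
P = 1620 W.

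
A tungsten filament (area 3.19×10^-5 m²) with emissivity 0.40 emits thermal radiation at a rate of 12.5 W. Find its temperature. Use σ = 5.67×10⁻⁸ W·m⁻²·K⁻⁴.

T ≈ 2040 K

From P = εσAT⁴, T = (P / εσA)^(1/4) = (12.5 / (0.40 × 5.67×10⁻⁸ × 3.19×10^-5))^(1/4).
T = (1.73×10^13)^(1/4) = 2040 K.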